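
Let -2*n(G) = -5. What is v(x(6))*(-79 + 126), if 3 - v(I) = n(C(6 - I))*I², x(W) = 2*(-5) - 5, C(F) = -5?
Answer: -52593/2 ≈ -26297.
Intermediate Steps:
n(G) = 5/2 (n(G) = -½*(-5) = 5/2)
x(W) = -15 (x(W) = -10 - 5 = -15)
v(I) = 3 - 5*I²/2
v(x(6))*(-79 + 126) = (3 - 5/2*(-15)²)*(-79 + 126) = (3 - 5/2*225)*47 = (3 - 1125/2)*47 = -1119/2*47 = -52593/2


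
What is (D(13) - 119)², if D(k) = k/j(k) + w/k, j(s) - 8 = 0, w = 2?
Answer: 148620481/10816 ≈ 13741.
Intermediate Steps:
j(s) = 8 (j(s) = 8 + 0 = 8)
D(k) = 2/k + k/8 (D(k) = k/8 + 2/k = 2/k + k/8)
(D(13) - 119)² = ((2/13 + (⅛)*13) - 119)² = ((2*(1/13) + 13/8) - 119)² = ((2/13 + 13/8) - 119)² = (185/104 - 119)² = (-12191/104)² = 148620481/10816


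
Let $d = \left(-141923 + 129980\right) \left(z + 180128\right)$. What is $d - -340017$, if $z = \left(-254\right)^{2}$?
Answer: $-2921443275$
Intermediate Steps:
$z = 64516$
$d = -2921783292$ ($d = \left(-141923 + 129980\right) \left(64516 + 180128\right) = \left(-11943\right) 244644 = -2921783292$)
$d - -340017 = -2921783292 - -340017 = -2921783292 + 340017 = -2921443275$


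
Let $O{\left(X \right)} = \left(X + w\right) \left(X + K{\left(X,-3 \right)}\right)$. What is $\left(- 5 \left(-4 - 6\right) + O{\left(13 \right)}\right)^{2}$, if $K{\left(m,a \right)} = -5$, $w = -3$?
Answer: $16900$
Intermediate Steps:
$O{\left(X \right)} = \left(-5 + X\right) \left(-3 + X\right)$ ($O{\left(X \right)} = \left(X - 3\right) \left(X - 5\right) = \left(-3 + X\right) \left(-5 + X\right) = \left(-5 + X\right) \left(-3 + X\right)$)
$\left(- 5 \left(-4 - 6\right) + O{\left(13 \right)}\right)^{2} = \left(- 5 \left(-4 - 6\right) + \left(15 + 13^{2} - 104\right)\right)^{2} = \left(\left(-5\right) \left(-10\right) + \left(15 + 169 - 104\right)\right)^{2} = \left(50 + 80\right)^{2} = 130^{2} = 16900$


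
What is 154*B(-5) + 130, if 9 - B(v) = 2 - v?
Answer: 438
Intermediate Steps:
B(v) = 7 + v (B(v) = 9 - (2 - v) = 9 + (-2 + v) = 7 + v)
154*B(-5) + 130 = 154*(7 - 5) + 130 = 154*2 + 130 = 308 + 130 = 438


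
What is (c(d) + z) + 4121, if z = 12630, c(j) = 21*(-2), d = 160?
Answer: 16709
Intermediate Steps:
c(j) = -42
(c(d) + z) + 4121 = (-42 + 12630) + 4121 = 12588 + 4121 = 16709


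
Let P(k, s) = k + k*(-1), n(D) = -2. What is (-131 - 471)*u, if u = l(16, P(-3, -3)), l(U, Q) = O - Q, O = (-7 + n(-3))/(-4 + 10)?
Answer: 903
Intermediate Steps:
O = -3/2 (O = (-7 - 2)/(-4 + 10) = -9/6 = -9*⅙ = -3/2 ≈ -1.5000)
P(k, s) = 0 (P(k, s) = k - k = 0)
l(U, Q) = -3/2 - Q
u = -3/2 (u = -3/2 - 1*0 = -3/2 + 0 = -3/2 ≈ -1.5000)
(-131 - 471)*u = (-131 - 471)*(-3/2) = -602*(-3/2) = 903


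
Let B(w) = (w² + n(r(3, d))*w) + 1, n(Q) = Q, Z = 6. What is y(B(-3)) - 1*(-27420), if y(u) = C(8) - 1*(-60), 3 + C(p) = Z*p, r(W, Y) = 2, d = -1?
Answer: 27525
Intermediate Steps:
C(p) = -3 + 6*p
B(w) = 1 + w² + 2*w (B(w) = (w² + 2*w) + 1 = 1 + w² + 2*w)
y(u) = 105 (y(u) = (-3 + 6*8) - 1*(-60) = (-3 + 48) + 60 = 45 + 60 = 105)
y(B(-3)) - 1*(-27420) = 105 - 1*(-27420) = 105 + 27420 = 27525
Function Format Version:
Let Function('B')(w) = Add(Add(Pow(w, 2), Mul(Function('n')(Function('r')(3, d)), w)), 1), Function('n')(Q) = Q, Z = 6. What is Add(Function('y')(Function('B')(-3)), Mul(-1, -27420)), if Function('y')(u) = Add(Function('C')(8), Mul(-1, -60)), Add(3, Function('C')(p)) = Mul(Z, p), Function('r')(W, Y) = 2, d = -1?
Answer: 27525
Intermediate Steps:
Function('C')(p) = Add(-3, Mul(6, p))
Function('B')(w) = Add(1, Pow(w, 2), Mul(2, w)) (Function('B')(w) = Add(Add(Pow(w, 2), Mul(2, w)), 1) = Add(1, Pow(w, 2), Mul(2, w)))
Function('y')(u) = 105 (Function('y')(u) = Add(Add(-3, Mul(6, 8)), Mul(-1, -60)) = Add(Add(-3, 48), 60) = Add(45, 60) = 105)
Add(Function('y')(Function('B')(-3)), Mul(-1, -27420)) = Add(105, Mul(-1, -27420)) = Add(105, 27420) = 27525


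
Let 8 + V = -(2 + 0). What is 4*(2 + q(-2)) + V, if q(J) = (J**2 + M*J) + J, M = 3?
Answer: -18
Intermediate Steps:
q(J) = J**2 + 4*J (q(J) = (J**2 + 3*J) + J = J**2 + 4*J)
V = -10 (V = -8 - (2 + 0) = -8 - 1*2 = -8 - 2 = -10)
4*(2 + q(-2)) + V = 4*(2 - 2*(4 - 2)) - 10 = 4*(2 - 2*2) - 10 = 4*(2 - 4) - 10 = 4*(-2) - 10 = -8 - 10 = -18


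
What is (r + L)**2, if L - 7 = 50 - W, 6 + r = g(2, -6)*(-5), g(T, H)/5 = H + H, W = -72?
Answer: 178929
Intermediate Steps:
g(T, H) = 10*H (g(T, H) = 5*(H + H) = 5*(2*H) = 10*H)
r = 294 (r = -6 + (10*(-6))*(-5) = -6 - 60*(-5) = -6 + 300 = 294)
L = 129 (L = 7 + (50 - 1*(-72)) = 7 + (50 + 72) = 7 + 122 = 129)
(r + L)**2 = (294 + 129)**2 = 423**2 = 178929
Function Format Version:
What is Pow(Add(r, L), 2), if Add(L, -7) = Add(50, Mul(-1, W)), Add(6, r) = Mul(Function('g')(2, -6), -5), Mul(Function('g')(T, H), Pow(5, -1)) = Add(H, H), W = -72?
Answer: 178929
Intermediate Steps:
Function('g')(T, H) = Mul(10, H) (Function('g')(T, H) = Mul(5, Add(H, H)) = Mul(5, Mul(2, H)) = Mul(10, H))
r = 294 (r = Add(-6, Mul(Mul(10, -6), -5)) = Add(-6, Mul(-60, -5)) = Add(-6, 300) = 294)
L = 129 (L = Add(7, Add(50, Mul(-1, -72))) = Add(7, Add(50, 72)) = Add(7, 122) = 129)
Pow(Add(r, L), 2) = Pow(Add(294, 129), 2) = Pow(423, 2) = 178929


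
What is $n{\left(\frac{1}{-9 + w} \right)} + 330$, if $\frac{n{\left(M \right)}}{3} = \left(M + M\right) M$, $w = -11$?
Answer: $\frac{66003}{200} \approx 330.02$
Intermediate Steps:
$n{\left(M \right)} = 6 M^{2}$ ($n{\left(M \right)} = 3 \left(M + M\right) M = 3 \cdot 2 M M = 3 \cdot 2 M^{2} = 6 M^{2}$)
$n{\left(\frac{1}{-9 + w} \right)} + 330 = 6 \left(\frac{1}{-9 - 11}\right)^{2} + 330 = 6 \left(\frac{1}{-20}\right)^{2} + 330 = 6 \left(- \frac{1}{20}\right)^{2} + 330 = 6 \cdot \frac{1}{400} + 330 = \frac{3}{200} + 330 = \frac{66003}{200}$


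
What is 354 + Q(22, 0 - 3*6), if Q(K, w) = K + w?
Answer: 358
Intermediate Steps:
354 + Q(22, 0 - 3*6) = 354 + (22 + (0 - 3*6)) = 354 + (22 + (0 - 18)) = 354 + (22 - 18) = 354 + 4 = 358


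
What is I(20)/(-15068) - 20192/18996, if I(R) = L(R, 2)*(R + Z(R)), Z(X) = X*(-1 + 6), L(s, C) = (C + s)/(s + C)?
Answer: -19158286/17889483 ≈ -1.0709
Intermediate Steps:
L(s, C) = 1 (L(s, C) = (C + s)/(C + s) = 1)
Z(X) = 5*X (Z(X) = X*5 = 5*X)
I(R) = 6*R (I(R) = 1*(R + 5*R) = 1*(6*R) = 6*R)
I(20)/(-15068) - 20192/18996 = (6*20)/(-15068) - 20192/18996 = 120*(-1/15068) - 20192*1/18996 = -30/3767 - 5048/4749 = -19158286/17889483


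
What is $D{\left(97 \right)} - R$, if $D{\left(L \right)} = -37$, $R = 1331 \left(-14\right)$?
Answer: $18597$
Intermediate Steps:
$R = -18634$
$D{\left(97 \right)} - R = -37 - -18634 = -37 + 18634 = 18597$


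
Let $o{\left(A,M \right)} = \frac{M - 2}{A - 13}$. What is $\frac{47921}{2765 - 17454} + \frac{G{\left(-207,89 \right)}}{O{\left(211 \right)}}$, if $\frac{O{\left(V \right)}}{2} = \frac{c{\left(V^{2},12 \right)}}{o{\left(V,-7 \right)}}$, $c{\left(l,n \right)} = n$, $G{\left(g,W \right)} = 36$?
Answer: $- \frac{2152591}{646316} \approx -3.3306$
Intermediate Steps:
$o{\left(A,M \right)} = \frac{-2 + M}{-13 + A}$
$O{\left(V \right)} = \frac{104}{3} - \frac{8 V}{3}$ ($O{\left(V \right)} = 2 \frac{12}{\frac{1}{-13 + V} \left(-2 - 7\right)} = 2 \frac{12}{\frac{1}{-13 + V} \left(-9\right)} = 2 \frac{12}{\left(-9\right) \frac{1}{-13 + V}} = 2 \cdot 12 \left(\frac{13}{9} - \frac{V}{9}\right) = 2 \left(\frac{52}{3} - \frac{4 V}{3}\right) = \frac{104}{3} - \frac{8 V}{3}$)
$\frac{47921}{2765 - 17454} + \frac{G{\left(-207,89 \right)}}{O{\left(211 \right)}} = \frac{47921}{2765 - 17454} + \frac{36}{\frac{104}{3} - \frac{1688}{3}} = \frac{47921}{-14689} + \frac{36}{-528} = 47921 \left(- \frac{1}{14689}\right) + 36 \left(- \frac{1}{528}\right) = - \frac{47921}{14689} - \frac{3}{44} = - \frac{2152591}{646316}$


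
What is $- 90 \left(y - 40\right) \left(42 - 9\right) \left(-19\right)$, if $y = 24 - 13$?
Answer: $-1636470$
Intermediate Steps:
$y = 11$ ($y = 24 - 13 = 11$)
$- 90 \left(y - 40\right) \left(42 - 9\right) \left(-19\right) = - 90 \left(11 - 40\right) \left(42 - 9\right) \left(-19\right) = - 90 \left(\left(-29\right) 33\right) \left(-19\right) = \left(-90\right) \left(-957\right) \left(-19\right) = 86130 \left(-19\right) = -1636470$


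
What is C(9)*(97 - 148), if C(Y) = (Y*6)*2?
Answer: -5508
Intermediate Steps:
C(Y) = 12*Y (C(Y) = (6*Y)*2 = 12*Y)
C(9)*(97 - 148) = (12*9)*(97 - 148) = 108*(-51) = -5508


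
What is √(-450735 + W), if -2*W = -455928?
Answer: I*√222771 ≈ 471.99*I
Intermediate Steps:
W = 227964 (W = -½*(-455928) = 227964)
√(-450735 + W) = √(-450735 + 227964) = √(-222771) = I*√222771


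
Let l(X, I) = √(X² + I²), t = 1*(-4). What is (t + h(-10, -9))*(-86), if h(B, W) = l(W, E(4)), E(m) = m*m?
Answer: 344 - 86*√337 ≈ -1234.8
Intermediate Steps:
t = -4
E(m) = m²
l(X, I) = √(I² + X²)
h(B, W) = √(256 + W²) (h(B, W) = √((4²)² + W²) = √(16² + W²) = √(256 + W²))
(t + h(-10, -9))*(-86) = (-4 + √(256 + (-9)²))*(-86) = (-4 + √(256 + 81))*(-86) = (-4 + √337)*(-86) = 344 - 86*√337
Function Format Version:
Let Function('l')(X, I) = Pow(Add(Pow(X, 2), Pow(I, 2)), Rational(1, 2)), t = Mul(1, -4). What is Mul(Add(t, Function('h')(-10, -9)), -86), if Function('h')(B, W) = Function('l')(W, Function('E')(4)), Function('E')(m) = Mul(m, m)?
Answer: Add(344, Mul(-86, Pow(337, Rational(1, 2)))) ≈ -1234.8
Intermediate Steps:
t = -4
Function('E')(m) = Pow(m, 2)
Function('l')(X, I) = Pow(Add(Pow(I, 2), Pow(X, 2)), Rational(1, 2))
Function('h')(B, W) = Pow(Add(256, Pow(W, 2)), Rational(1, 2)) (Function('h')(B, W) = Pow(Add(Pow(Pow(4, 2), 2), Pow(W, 2)), Rational(1, 2)) = Pow(Add(Pow(16, 2), Pow(W, 2)), Rational(1, 2)) = Pow(Add(256, Pow(W, 2)), Rational(1, 2)))
Mul(Add(t, Function('h')(-10, -9)), -86) = Mul(Add(-4, Pow(Add(256, Pow(-9, 2)), Rational(1, 2))), -86) = Mul(Add(-4, Pow(Add(256, 81), Rational(1, 2))), -86) = Mul(Add(-4, Pow(337, Rational(1, 2))), -86) = Add(344, Mul(-86, Pow(337, Rational(1, 2))))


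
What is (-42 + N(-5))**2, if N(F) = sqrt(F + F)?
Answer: (42 - I*sqrt(10))**2 ≈ 1754.0 - 265.63*I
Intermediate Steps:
N(F) = sqrt(2)*sqrt(F) (N(F) = sqrt(2*F) = sqrt(2)*sqrt(F))
(-42 + N(-5))**2 = (-42 + sqrt(2)*sqrt(-5))**2 = (-42 + sqrt(2)*(I*sqrt(5)))**2 = (-42 + I*sqrt(10))**2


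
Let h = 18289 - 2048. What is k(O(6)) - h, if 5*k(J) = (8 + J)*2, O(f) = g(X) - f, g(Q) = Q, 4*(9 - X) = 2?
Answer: -81184/5 ≈ -16237.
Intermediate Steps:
X = 17/2 (X = 9 - ¼*2 = 9 - ½ = 17/2 ≈ 8.5000)
O(f) = 17/2 - f
h = 16241
k(J) = 16/5 + 2*J/5 (k(J) = ((8 + J)*2)/5 = (16 + 2*J)/5 = 16/5 + 2*J/5)
k(O(6)) - h = (16/5 + 2*(17/2 - 1*6)/5) - 1*16241 = (16/5 + 2*(17/2 - 6)/5) - 16241 = (16/5 + (⅖)*(5/2)) - 16241 = (16/5 + 1) - 16241 = 21/5 - 16241 = -81184/5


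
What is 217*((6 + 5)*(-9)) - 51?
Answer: -21534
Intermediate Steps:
217*((6 + 5)*(-9)) - 51 = 217*(11*(-9)) - 51 = 217*(-99) - 51 = -21483 - 51 = -21534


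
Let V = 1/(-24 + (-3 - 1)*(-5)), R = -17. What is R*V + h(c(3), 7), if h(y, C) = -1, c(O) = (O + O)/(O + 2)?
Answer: 13/4 ≈ 3.2500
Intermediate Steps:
c(O) = 2*O/(2 + O) (c(O) = (2*O)/(2 + O) = 2*O/(2 + O))
V = -¼ (V = 1/(-24 - 4*(-5)) = 1/(-24 + 20) = 1/(-4) = -¼ ≈ -0.25000)
R*V + h(c(3), 7) = -17*(-¼) - 1 = 17/4 - 1 = 13/4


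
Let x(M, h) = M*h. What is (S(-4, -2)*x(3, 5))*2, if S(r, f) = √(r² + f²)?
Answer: 60*√5 ≈ 134.16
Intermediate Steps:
S(r, f) = √(f² + r²)
(S(-4, -2)*x(3, 5))*2 = (√((-2)² + (-4)²)*(3*5))*2 = (√(4 + 16)*15)*2 = (√20*15)*2 = ((2*√5)*15)*2 = (30*√5)*2 = 60*√5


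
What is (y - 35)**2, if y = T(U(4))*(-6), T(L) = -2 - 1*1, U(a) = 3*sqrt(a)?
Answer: 289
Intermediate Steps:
T(L) = -3 (T(L) = -2 - 1 = -3)
y = 18 (y = -3*(-6) = 18)
(y - 35)**2 = (18 - 35)**2 = (-17)**2 = 289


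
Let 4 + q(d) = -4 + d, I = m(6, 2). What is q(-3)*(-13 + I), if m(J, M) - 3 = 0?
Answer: 110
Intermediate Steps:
m(J, M) = 3 (m(J, M) = 3 + 0 = 3)
I = 3
q(d) = -8 + d (q(d) = -4 + (-4 + d) = -8 + d)
q(-3)*(-13 + I) = (-8 - 3)*(-13 + 3) = -11*(-10) = 110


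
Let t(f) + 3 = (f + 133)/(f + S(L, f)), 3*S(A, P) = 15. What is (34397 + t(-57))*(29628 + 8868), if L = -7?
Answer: 17211677088/13 ≈ 1.3240e+9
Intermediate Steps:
S(A, P) = 5 (S(A, P) = (1/3)*15 = 5)
t(f) = -3 + (133 + f)/(5 + f) (t(f) = -3 + (f + 133)/(f + 5) = -3 + (133 + f)/(5 + f))
(34397 + t(-57))*(29628 + 8868) = (34397 + 2*(59 - 1*(-57))/(5 - 57))*(29628 + 8868) = (34397 + 2*(59 + 57)/(-52))*38496 = (34397 + 2*(-1/52)*116)*38496 = (34397 - 58/13)*38496 = (447103/13)*38496 = 17211677088/13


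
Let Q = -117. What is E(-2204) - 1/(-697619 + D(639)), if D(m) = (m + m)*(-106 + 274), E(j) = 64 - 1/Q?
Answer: 3616550552/56501055 ≈ 64.009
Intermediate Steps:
E(j) = 7489/117 (E(j) = 64 - 1/(-117) = 64 - 1*(-1/117) = 64 + 1/117 = 7489/117)
D(m) = 336*m (D(m) = (2*m)*168 = 336*m)
E(-2204) - 1/(-697619 + D(639)) = 7489/117 - 1/(-697619 + 336*639) = 7489/117 - 1/(-697619 + 214704) = 7489/117 - 1/(-482915) = 7489/117 - 1*(-1/482915) = 7489/117 + 1/482915 = 3616550552/56501055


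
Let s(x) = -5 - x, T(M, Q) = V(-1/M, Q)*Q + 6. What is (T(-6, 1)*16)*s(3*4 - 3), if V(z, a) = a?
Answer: -1568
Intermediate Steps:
T(M, Q) = 6 + Q² (T(M, Q) = Q*Q + 6 = Q² + 6 = 6 + Q²)
(T(-6, 1)*16)*s(3*4 - 3) = ((6 + 1²)*16)*(-5 - (3*4 - 3)) = ((6 + 1)*16)*(-5 - (12 - 3)) = (7*16)*(-5 - 1*9) = 112*(-5 - 9) = 112*(-14) = -1568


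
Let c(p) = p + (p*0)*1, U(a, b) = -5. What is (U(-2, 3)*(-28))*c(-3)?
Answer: -420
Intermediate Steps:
c(p) = p (c(p) = p + 0*1 = p + 0 = p)
(U(-2, 3)*(-28))*c(-3) = -5*(-28)*(-3) = 140*(-3) = -420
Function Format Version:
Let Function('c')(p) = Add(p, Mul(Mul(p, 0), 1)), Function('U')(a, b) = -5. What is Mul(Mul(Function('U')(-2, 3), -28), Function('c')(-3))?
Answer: -420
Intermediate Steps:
Function('c')(p) = p (Function('c')(p) = Add(p, Mul(0, 1)) = Add(p, 0) = p)
Mul(Mul(Function('U')(-2, 3), -28), Function('c')(-3)) = Mul(Mul(-5, -28), -3) = Mul(140, -3) = -420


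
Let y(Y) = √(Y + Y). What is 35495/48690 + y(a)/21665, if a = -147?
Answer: 7099/9738 + I*√6/3095 ≈ 0.729 + 0.00079143*I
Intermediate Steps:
y(Y) = √2*√Y (y(Y) = √(2*Y) = √2*√Y)
35495/48690 + y(a)/21665 = 35495/48690 + (√2*√(-147))/21665 = 35495*(1/48690) + (√2*(7*I*√3))*(1/21665) = 7099/9738 + (7*I*√6)*(1/21665) = 7099/9738 + I*√6/3095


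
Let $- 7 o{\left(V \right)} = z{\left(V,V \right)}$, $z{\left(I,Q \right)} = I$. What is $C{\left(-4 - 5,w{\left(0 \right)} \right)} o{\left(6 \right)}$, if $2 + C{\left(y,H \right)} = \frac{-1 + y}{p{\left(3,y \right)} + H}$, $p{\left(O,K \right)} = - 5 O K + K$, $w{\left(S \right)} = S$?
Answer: $\frac{262}{147} \approx 1.7823$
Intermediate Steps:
$o{\left(V \right)} = - \frac{V}{7}$
$p{\left(O,K \right)} = K - 5 K O$ ($p{\left(O,K \right)} = - 5 K O + K = K - 5 K O$)
$C{\left(y,H \right)} = -2 + \frac{-1 + y}{H - 14 y}$ ($C{\left(y,H \right)} = -2 + \frac{-1 + y}{y \left(1 - 15\right) + H} = -2 + \frac{-1 + y}{y \left(-14\right) + H} = -2 + \frac{-1 + y}{- 14 y + H} = -2 + \frac{-1 + y}{H - 14 y}$)
$C{\left(-4 - 5,w{\left(0 \right)} \right)} o{\left(6 \right)} = \frac{-1 - 0 + 29 \left(-4 - 5\right)}{0 - 14 \left(-4 - 5\right)} \left(\left(- \frac{1}{7}\right) 6\right) = \frac{-1 + 0 + 29 \left(-9\right)}{0 - -126} \left(- \frac{6}{7}\right) = \frac{-1 + 0 - 261}{0 + 126} \left(- \frac{6}{7}\right) = \frac{1}{126} \left(-262\right) \left(- \frac{6}{7}\right) = \left(- \frac{131}{63}\right) \left(- \frac{6}{7}\right) = \frac{262}{147}$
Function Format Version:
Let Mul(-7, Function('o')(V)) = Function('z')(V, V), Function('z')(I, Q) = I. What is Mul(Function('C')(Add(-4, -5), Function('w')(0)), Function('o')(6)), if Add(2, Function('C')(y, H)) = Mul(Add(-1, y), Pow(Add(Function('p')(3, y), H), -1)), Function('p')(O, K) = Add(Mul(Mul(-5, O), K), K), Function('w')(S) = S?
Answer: Rational(262, 147) ≈ 1.7823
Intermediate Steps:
Function('o')(V) = Mul(Rational(-1, 7), V)
Function('p')(O, K) = Add(K, Mul(-5, K, O)) (Function('p')(O, K) = Add(Mul(-5, K, O), K) = Add(K, Mul(-5, K, O)))
Function('C')(y, H) = Add(-2, Mul(Pow(Add(H, Mul(-14, y)), -1), Add(-1, y))) (Function('C')(y, H) = Add(-2, Mul(Add(-1, y), Pow(Add(Mul(y, Add(1, Mul(-5, 3))), H), -1))) = Add(-2, Mul(Add(-1, y), Pow(Add(Mul(y, Add(1, -15)), H), -1))) = Add(-2, Mul(Add(-1, y), Pow(Add(Mul(y, -14), H), -1))) = Add(-2, Mul(Add(-1, y), Pow(Add(Mul(-14, y), H), -1))) = Add(-2, Mul(Add(-1, y), Pow(Add(H, Mul(-14, y)), -1))) = Add(-2, Mul(Pow(Add(H, Mul(-14, y)), -1), Add(-1, y))))
Mul(Function('C')(Add(-4, -5), Function('w')(0)), Function('o')(6)) = Mul(Mul(Pow(Add(0, Mul(-14, Add(-4, -5))), -1), Add(-1, Mul(-2, 0), Mul(29, Add(-4, -5)))), Mul(Rational(-1, 7), 6)) = Mul(Mul(Pow(Add(0, Mul(-14, -9)), -1), Add(-1, 0, Mul(29, -9))), Rational(-6, 7)) = Mul(Mul(Pow(Add(0, 126), -1), Add(-1, 0, -261)), Rational(-6, 7)) = Mul(Mul(Pow(126, -1), -262), Rational(-6, 7)) = Mul(Mul(Rational(1, 126), -262), Rational(-6, 7)) = Mul(Rational(-131, 63), Rational(-6, 7)) = Rational(262, 147)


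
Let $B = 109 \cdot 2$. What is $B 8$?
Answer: $1744$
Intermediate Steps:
$B = 218$
$B 8 = 218 \cdot 8 = 1744$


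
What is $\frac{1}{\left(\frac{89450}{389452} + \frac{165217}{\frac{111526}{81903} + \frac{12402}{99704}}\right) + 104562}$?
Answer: $\frac{24112939078970}{5202106229756043463} \approx 4.6352 \cdot 10^{-6}$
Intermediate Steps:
$\frac{1}{\left(\frac{89450}{389452} + \frac{165217}{\frac{111526}{81903} + \frac{12402}{99704}}\right) + 104562} = \frac{1}{\left(89450 \cdot \frac{1}{389452} + \frac{165217}{111526 \cdot \frac{1}{81903} + 12402 \cdot \frac{1}{99704}}\right) + 104562} = \frac{1}{\left(\frac{44725}{194726} + \frac{165217}{\frac{111526}{81903} + \frac{6201}{49852}}\right) + 104562} = \frac{1}{\left(\frac{44725}{194726} + \frac{165217}{\frac{6067674655}{4083028356}}\right) + 104562} = \frac{1}{\left(\frac{44725}{194726} + 165217 \cdot \frac{4083028356}{6067674655}\right) + 104562} = \frac{1}{\left(\frac{44725}{194726} + \frac{674585695893252}{6067674655}\right) + 104562} = \frac{1}{\frac{2680809093780782323}{24112939078970} + 104562} = \frac{1}{\frac{5202106229756043463}{24112939078970}} = \frac{24112939078970}{5202106229756043463}$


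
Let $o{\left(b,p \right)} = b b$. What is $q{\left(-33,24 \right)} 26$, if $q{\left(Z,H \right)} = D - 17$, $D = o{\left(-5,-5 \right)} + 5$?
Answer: $338$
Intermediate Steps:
$o{\left(b,p \right)} = b^{2}$
$D = 30$ ($D = \left(-5\right)^{2} + 5 = 25 + 5 = 30$)
$q{\left(Z,H \right)} = 13$ ($q{\left(Z,H \right)} = 30 - 17 = 13$)
$q{\left(-33,24 \right)} 26 = 13 \cdot 26 = 338$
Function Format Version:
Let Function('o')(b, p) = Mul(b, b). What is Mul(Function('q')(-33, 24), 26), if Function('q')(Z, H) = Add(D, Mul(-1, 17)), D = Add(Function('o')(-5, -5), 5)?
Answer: 338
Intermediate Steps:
Function('o')(b, p) = Pow(b, 2)
D = 30 (D = Add(Pow(-5, 2), 5) = Add(25, 5) = 30)
Function('q')(Z, H) = 13 (Function('q')(Z, H) = Add(30, Mul(-1, 17)) = Add(30, -17) = 13)
Mul(Function('q')(-33, 24), 26) = Mul(13, 26) = 338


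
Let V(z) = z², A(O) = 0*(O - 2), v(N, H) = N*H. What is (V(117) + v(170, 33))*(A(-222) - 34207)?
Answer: -660160893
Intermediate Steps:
v(N, H) = H*N
A(O) = 0 (A(O) = 0*(-2 + O) = 0)
(V(117) + v(170, 33))*(A(-222) - 34207) = (117² + 33*170)*(0 - 34207) = (13689 + 5610)*(-34207) = 19299*(-34207) = -660160893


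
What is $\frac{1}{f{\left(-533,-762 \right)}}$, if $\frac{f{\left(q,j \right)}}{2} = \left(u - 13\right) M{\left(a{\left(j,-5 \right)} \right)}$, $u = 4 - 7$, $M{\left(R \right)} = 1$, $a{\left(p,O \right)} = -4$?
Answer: $- \frac{1}{32} \approx -0.03125$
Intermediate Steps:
$u = -3$
$f{\left(q,j \right)} = -32$ ($f{\left(q,j \right)} = 2 \left(-3 - 13\right) 1 = 2 \left(\left(-16\right) 1\right) = 2 \left(-16\right) = -32$)
$\frac{1}{f{\left(-533,-762 \right)}} = \frac{1}{-32} = - \frac{1}{32}$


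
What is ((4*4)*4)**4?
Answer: 16777216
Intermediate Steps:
((4*4)*4)**4 = (16*4)**4 = 64**4 = 16777216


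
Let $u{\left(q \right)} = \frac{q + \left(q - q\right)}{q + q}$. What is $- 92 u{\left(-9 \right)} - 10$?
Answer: $-56$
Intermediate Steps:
$u{\left(q \right)} = \frac{1}{2}$ ($u{\left(q \right)} = \frac{q + 0}{2 q} = q \frac{1}{2 q} = \frac{1}{2}$)
$- 92 u{\left(-9 \right)} - 10 = \left(-92\right) \frac{1}{2} - 10 = -46 - 10 = -56$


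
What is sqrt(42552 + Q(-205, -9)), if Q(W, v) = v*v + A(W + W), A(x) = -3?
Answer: 7*sqrt(870) ≈ 206.47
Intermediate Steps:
Q(W, v) = -3 + v**2 (Q(W, v) = v*v - 3 = v**2 - 3 = -3 + v**2)
sqrt(42552 + Q(-205, -9)) = sqrt(42552 + (-3 + (-9)**2)) = sqrt(42552 + (-3 + 81)) = sqrt(42552 + 78) = sqrt(42630) = 7*sqrt(870)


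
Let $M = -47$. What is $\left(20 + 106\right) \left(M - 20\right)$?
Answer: $-8442$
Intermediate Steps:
$\left(20 + 106\right) \left(M - 20\right) = \left(20 + 106\right) \left(-47 - 20\right) = 126 \left(-67\right) = -8442$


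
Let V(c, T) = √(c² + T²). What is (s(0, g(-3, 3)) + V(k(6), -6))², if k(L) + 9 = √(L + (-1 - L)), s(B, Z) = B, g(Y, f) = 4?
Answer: 116 - 18*I ≈ 116.0 - 18.0*I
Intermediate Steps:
k(L) = -9 + I (k(L) = -9 + √(L + (-1 - L)) = -9 + √(-1) = -9 + I)
V(c, T) = √(T² + c²)
(s(0, g(-3, 3)) + V(k(6), -6))² = (0 + √((-6)² + (-9 + I)²))² = (0 + √(36 + (-9 + I)²))² = (√(36 + (-9 + I)²))² = 36 + (-9 + I)²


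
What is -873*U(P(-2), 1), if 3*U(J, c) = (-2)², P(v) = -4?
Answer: -1164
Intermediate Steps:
U(J, c) = 4/3 (U(J, c) = (⅓)*(-2)² = (⅓)*4 = 4/3)
-873*U(P(-2), 1) = -873*4/3 = -1164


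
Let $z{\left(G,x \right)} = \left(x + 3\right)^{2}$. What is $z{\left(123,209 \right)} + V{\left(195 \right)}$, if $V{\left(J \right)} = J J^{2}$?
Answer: $7459819$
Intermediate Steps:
$z{\left(G,x \right)} = \left(3 + x\right)^{2}$
$V{\left(J \right)} = J^{3}$
$z{\left(123,209 \right)} + V{\left(195 \right)} = \left(3 + 209\right)^{2} + 195^{3} = 212^{2} + 7414875 = 44944 + 7414875 = 7459819$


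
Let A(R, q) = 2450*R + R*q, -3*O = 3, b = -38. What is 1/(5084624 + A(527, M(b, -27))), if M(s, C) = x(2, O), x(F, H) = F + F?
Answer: 1/6377882 ≈ 1.5679e-7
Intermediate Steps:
O = -1 (O = -⅓*3 = -1)
x(F, H) = 2*F
M(s, C) = 4 (M(s, C) = 2*2 = 4)
1/(5084624 + A(527, M(b, -27))) = 1/(5084624 + 527*(2450 + 4)) = 1/(5084624 + 527*2454) = 1/(5084624 + 1293258) = 1/6377882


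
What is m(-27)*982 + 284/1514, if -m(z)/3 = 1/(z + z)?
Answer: 372965/6813 ≈ 54.743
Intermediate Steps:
m(z) = -3/(2*z) (m(z) = -3/(z + z) = -3*1/(2*z) = -3/(2*z))
m(-27)*982 + 284/1514 = -3/2/(-27)*982 + 284/1514 = -3/2*(-1/27)*982 + 284*(1/1514) = (1/18)*982 + 142/757 = 491/9 + 142/757 = 372965/6813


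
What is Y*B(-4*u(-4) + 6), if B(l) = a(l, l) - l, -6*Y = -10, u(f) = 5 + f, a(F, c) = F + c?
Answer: 10/3 ≈ 3.3333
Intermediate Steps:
Y = 5/3 (Y = -1/6*(-10) = 5/3 ≈ 1.6667)
B(l) = l (B(l) = (l + l) - l = 2*l - l = l)
Y*B(-4*u(-4) + 6) = 5*(-4*(5 - 4) + 6)/3 = 5*(-4*1 + 6)/3 = 5*(-4 + 6)/3 = (5/3)*2 = 10/3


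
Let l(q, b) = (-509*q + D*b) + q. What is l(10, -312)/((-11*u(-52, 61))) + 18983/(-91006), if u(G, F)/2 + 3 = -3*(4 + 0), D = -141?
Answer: 1767480541/15015990 ≈ 117.71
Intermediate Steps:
u(G, F) = -30 (u(G, F) = -6 + 2*(-3*(4 + 0)) = -6 + 2*(-3*4) = -6 + 2*(-12) = -6 - 24 = -30)
l(q, b) = -508*q - 141*b (l(q, b) = (-509*q - 141*b) + q = -508*q - 141*b)
l(10, -312)/((-11*u(-52, 61))) + 18983/(-91006) = (-508*10 - 141*(-312))/((-11*(-30))) + 18983/(-91006) = (-5080 + 43992)/330 + 18983*(-1/91006) = 38912*(1/330) - 18983/91006 = 19456/165 - 18983/91006 = 1767480541/15015990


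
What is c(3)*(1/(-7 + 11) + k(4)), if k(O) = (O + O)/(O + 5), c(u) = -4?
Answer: -41/9 ≈ -4.5556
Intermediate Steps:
k(O) = 2*O/(5 + O) (k(O) = (2*O)/(5 + O) = 2*O/(5 + O))
c(3)*(1/(-7 + 11) + k(4)) = -4*(1/(-7 + 11) + 2*4/(5 + 4)) = -4*(1/4 + 2*4/9) = -4*(1/4 + 2*4*(1/9)) = -4*(1/4 + 8/9) = -4*41/36 = -41/9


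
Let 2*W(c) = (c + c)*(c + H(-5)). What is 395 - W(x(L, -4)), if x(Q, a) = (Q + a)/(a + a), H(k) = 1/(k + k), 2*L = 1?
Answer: 505411/1280 ≈ 394.85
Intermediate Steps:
L = 1/2 (L = (1/2)*1 = 1/2 ≈ 0.50000)
H(k) = 1/(2*k)
x(Q, a) = (Q + a)/(2*a) (x(Q, a) = (Q + a)/((2*a)) = (Q + a)*(1/(2*a)) = (Q + a)/(2*a))
W(c) = c*(-1/10 + c) (W(c) = ((c + c)*(c + (1/2)/(-5)))/2 = ((2*c)*(c + (1/2)*(-1/5)))/2 = ((2*c)*(c - 1/10))/2 = ((2*c)*(-1/10 + c))/2 = (2*c*(-1/10 + c))/2 = c*(-1/10 + c))
395 - W(x(L, -4)) = 395 - (1/2)*(1/2 - 4)/(-4)*(-1/10 + (1/2)*(1/2 - 4)/(-4)) = 395 - (1/2)*(-1/4)*(-7/2)*(-1/10 + (1/2)*(-1/4)*(-7/2)) = 395 - 7*(-1/10 + 7/16)/16 = 395 - 7*27/(16*80) = 395 - 1*189/1280 = 395 - 189/1280 = 505411/1280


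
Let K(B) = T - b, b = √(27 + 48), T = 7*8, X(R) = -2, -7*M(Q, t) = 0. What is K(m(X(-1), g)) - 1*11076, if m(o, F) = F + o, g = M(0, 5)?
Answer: -11020 - 5*√3 ≈ -11029.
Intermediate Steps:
M(Q, t) = 0 (M(Q, t) = -⅐*0 = 0)
g = 0
T = 56
b = 5*√3 (b = √75 = 5*√3 ≈ 8.6602)
K(B) = 56 - 5*√3
K(m(X(-1), g)) - 1*11076 = (56 - 5*√3) - 1*11076 = (56 - 5*√3) - 11076 = -11020 - 5*√3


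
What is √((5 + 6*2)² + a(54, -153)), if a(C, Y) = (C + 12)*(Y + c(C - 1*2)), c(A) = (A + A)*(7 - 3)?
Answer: √17647 ≈ 132.84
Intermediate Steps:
c(A) = 8*A (c(A) = (2*A)*4 = 8*A)
a(C, Y) = (12 + C)*(-16 + Y + 8*C) (a(C, Y) = (C + 12)*(Y + 8*(C - 1*2)) = (12 + C)*(Y + 8*(C - 2)) = (12 + C)*(Y + 8*(-2 + C)) = (12 + C)*(Y + (-16 + 8*C)) = (12 + C)*(-16 + Y + 8*C))
√((5 + 6*2)² + a(54, -153)) = √((5 + 6*2)² + (-192 + 8*54² + 12*(-153) + 80*54 + 54*(-153))) = √((5 + 12)² + (-192 + 8*2916 - 1836 + 4320 - 8262)) = √(17² + (-192 + 23328 - 1836 + 4320 - 8262)) = √(289 + 17358) = √17647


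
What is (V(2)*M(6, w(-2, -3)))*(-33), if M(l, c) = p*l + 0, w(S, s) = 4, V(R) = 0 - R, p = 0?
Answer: 0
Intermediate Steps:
V(R) = -R
M(l, c) = 0 (M(l, c) = 0*l + 0 = 0 + 0 = 0)
(V(2)*M(6, w(-2, -3)))*(-33) = (-1*2*0)*(-33) = -2*0*(-33) = 0*(-33) = 0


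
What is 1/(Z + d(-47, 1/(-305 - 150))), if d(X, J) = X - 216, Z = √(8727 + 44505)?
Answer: -263/15937 - 4*√3327/15937 ≈ -0.030980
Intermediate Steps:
Z = 4*√3327 (Z = √53232 = 4*√3327 ≈ 230.72)
d(X, J) = -216 + X
1/(Z + d(-47, 1/(-305 - 150))) = 1/(4*√3327 + (-216 - 47)) = 1/(4*√3327 - 263) = 1/(-263 + 4*√3327)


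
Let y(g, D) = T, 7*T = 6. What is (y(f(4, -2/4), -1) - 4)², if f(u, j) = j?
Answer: 484/49 ≈ 9.8775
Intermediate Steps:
T = 6/7 (T = (⅐)*6 = 6/7 ≈ 0.85714)
y(g, D) = 6/7
(y(f(4, -2/4), -1) - 4)² = (6/7 - 4)² = (-22/7)² = 484/49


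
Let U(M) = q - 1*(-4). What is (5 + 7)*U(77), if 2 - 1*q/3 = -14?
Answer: 624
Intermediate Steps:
q = 48 (q = 6 - 3*(-14) = 6 + 42 = 48)
U(M) = 52 (U(M) = 48 - 1*(-4) = 48 + 4 = 52)
(5 + 7)*U(77) = (5 + 7)*52 = 12*52 = 624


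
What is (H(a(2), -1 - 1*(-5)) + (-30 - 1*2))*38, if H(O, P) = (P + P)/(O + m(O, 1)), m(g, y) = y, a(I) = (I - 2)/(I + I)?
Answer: -912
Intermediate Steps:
a(I) = (-2 + I)/(2*I) (a(I) = (-2 + I)/((2*I)) = (-2 + I)*(1/(2*I)) = (-2 + I)/(2*I))
H(O, P) = 2*P/(1 + O) (H(O, P) = (P + P)/(O + 1) = (2*P)/(1 + O) = 2*P/(1 + O))
(H(a(2), -1 - 1*(-5)) + (-30 - 1*2))*38 = (2*(-1 - 1*(-5))/(1 + (1/2)*(-2 + 2)/2) + (-30 - 1*2))*38 = (2*(-1 + 5)/(1 + (1/2)*(1/2)*0) + (-30 - 2))*38 = (2*4/(1 + 0) - 32)*38 = (2*4/1 - 32)*38 = (2*4*1 - 32)*38 = (8 - 32)*38 = -24*38 = -912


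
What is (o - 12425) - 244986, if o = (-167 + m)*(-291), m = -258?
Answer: -133736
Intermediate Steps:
o = 123675 (o = (-167 - 258)*(-291) = -425*(-291) = 123675)
(o - 12425) - 244986 = (123675 - 12425) - 244986 = 111250 - 244986 = -133736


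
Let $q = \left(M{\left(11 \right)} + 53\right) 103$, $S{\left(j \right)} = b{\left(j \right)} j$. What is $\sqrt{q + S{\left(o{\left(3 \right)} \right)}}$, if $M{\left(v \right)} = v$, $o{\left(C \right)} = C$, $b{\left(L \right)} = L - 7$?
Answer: $2 \sqrt{1645} \approx 81.117$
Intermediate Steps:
$b{\left(L \right)} = -7 + L$
$S{\left(j \right)} = j \left(-7 + j\right)$ ($S{\left(j \right)} = \left(-7 + j\right) j = j \left(-7 + j\right)$)
$q = 6592$ ($q = \left(11 + 53\right) 103 = 64 \cdot 103 = 6592$)
$\sqrt{q + S{\left(o{\left(3 \right)} \right)}} = \sqrt{6592 + 3 \left(-7 + 3\right)} = \sqrt{6592 + 3 \left(-4\right)} = \sqrt{6592 - 12} = \sqrt{6580} = 2 \sqrt{1645}$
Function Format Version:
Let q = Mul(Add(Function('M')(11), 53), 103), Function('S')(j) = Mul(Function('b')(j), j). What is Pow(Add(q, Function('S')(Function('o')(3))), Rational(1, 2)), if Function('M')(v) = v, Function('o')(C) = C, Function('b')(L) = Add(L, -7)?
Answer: Mul(2, Pow(1645, Rational(1, 2))) ≈ 81.117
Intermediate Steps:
Function('b')(L) = Add(-7, L)
Function('S')(j) = Mul(j, Add(-7, j)) (Function('S')(j) = Mul(Add(-7, j), j) = Mul(j, Add(-7, j)))
q = 6592 (q = Mul(Add(11, 53), 103) = Mul(64, 103) = 6592)
Pow(Add(q, Function('S')(Function('o')(3))), Rational(1, 2)) = Pow(Add(6592, Mul(3, Add(-7, 3))), Rational(1, 2)) = Pow(Add(6592, Mul(3, -4)), Rational(1, 2)) = Pow(Add(6592, -12), Rational(1, 2)) = Pow(6580, Rational(1, 2)) = Mul(2, Pow(1645, Rational(1, 2)))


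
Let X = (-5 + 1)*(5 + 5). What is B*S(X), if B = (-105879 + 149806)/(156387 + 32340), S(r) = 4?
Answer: 175708/188727 ≈ 0.93102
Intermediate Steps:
X = -40 (X = -4*10 = -40)
B = 43927/188727 ≈ 0.23275
B*S(X) = (43927/188727)*4 = 175708/188727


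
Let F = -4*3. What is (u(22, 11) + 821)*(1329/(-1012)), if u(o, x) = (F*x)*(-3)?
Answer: -1617393/1012 ≈ -1598.2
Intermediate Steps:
F = -12
u(o, x) = 36*x (u(o, x) = -12*x*(-3) = 36*x)
(u(22, 11) + 821)*(1329/(-1012)) = (36*11 + 821)*(1329/(-1012)) = (396 + 821)*(1329*(-1/1012)) = 1217*(-1329/1012) = -1617393/1012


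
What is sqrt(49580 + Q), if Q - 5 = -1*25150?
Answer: 3*sqrt(2715) ≈ 156.32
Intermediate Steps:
Q = -25145 (Q = 5 - 1*25150 = 5 - 25150 = -25145)
sqrt(49580 + Q) = sqrt(49580 - 25145) = sqrt(24435) = 3*sqrt(2715)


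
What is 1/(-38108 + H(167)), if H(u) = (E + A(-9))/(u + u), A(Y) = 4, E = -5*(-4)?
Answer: -167/6364024 ≈ -2.6241e-5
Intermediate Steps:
E = 20
H(u) = 12/u (H(u) = (20 + 4)/(u + u) = 24/((2*u)) = 24*(1/(2*u)) = 12/u)
1/(-38108 + H(167)) = 1/(-38108 + 12/167) = 1/(-6364024/167) = -167/6364024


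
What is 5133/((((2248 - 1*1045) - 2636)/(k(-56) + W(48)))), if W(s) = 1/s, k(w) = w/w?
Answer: -83839/22928 ≈ -3.6566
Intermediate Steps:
k(w) = 1
5133/((((2248 - 1*1045) - 2636)/(k(-56) + W(48)))) = 5133/((((2248 - 1*1045) - 2636)/(1 + 1/48))) = 5133/((((2248 - 1045) - 2636)/(1 + 1/48))) = 5133/(((1203 - 2636)/(49/48))) = 5133/((-1433*48/49)) = 5133/(-68784/49) = 5133*(-49/68784) = -83839/22928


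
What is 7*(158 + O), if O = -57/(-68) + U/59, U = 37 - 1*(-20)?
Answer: 4487945/4012 ≈ 1118.6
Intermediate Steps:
U = 57 (U = 37 + 20 = 57)
O = 7239/4012 (O = -57/(-68) + 57/59 = -57*(-1/68) + 57*(1/59) = 57/68 + 57/59 = 7239/4012 ≈ 1.8043)
7*(158 + O) = 7*(158 + 7239/4012) = 7*(641135/4012) = 4487945/4012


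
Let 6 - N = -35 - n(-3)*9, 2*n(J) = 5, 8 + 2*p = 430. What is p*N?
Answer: 26797/2 ≈ 13399.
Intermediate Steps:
p = 211 (p = -4 + (½)*430 = -4 + 215 = 211)
n(J) = 5/2 (n(J) = (½)*5 = 5/2)
N = 127/2 (N = 6 - (-35 - 5*9/2) = 6 - (-35 - 1*45/2) = 6 - (-35 - 45/2) = 6 - 1*(-115/2) = 6 + 115/2 = 127/2 ≈ 63.500)
p*N = 211*(127/2) = 26797/2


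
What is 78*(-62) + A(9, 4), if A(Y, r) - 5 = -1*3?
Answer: -4834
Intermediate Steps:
A(Y, r) = 2 (A(Y, r) = 5 - 1*3 = 5 - 3 = 2)
78*(-62) + A(9, 4) = 78*(-62) + 2 = -4836 + 2 = -4834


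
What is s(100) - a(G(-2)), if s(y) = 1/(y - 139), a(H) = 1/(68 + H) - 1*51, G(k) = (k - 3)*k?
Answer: 1325/26 ≈ 50.962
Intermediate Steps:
G(k) = k*(-3 + k) (G(k) = (-3 + k)*k = k*(-3 + k))
a(H) = -51 + 1/(68 + H) (a(H) = 1/(68 + H) - 51 = -51 + 1/(68 + H))
s(y) = 1/(-139 + y)
s(100) - a(G(-2)) = 1/(-139 + 100) - (-3467 - (-102)*(-3 - 2))/(68 - 2*(-3 - 2)) = 1/(-39) - (-3467 - (-102)*(-5))/(68 - 2*(-5)) = -1/39 - (-3467 - 51*10)/(68 + 10) = -1/39 - (-3467 - 510)/78 = -1/39 - (-3977)/78 = -1/39 - 1*(-3977/78) = -1/39 + 3977/78 = 1325/26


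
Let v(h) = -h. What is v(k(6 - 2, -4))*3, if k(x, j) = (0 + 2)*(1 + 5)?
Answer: -36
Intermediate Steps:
k(x, j) = 12 (k(x, j) = 2*6 = 12)
v(k(6 - 2, -4))*3 = -1*12*3 = -12*3 = -36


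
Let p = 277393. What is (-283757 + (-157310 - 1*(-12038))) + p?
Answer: -151636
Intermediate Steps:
(-283757 + (-157310 - 1*(-12038))) + p = (-283757 + (-157310 - 1*(-12038))) + 277393 = (-283757 + (-157310 + 12038)) + 277393 = (-283757 - 145272) + 277393 = -429029 + 277393 = -151636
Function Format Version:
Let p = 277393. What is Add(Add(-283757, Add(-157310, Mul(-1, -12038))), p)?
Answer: -151636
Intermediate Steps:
Add(Add(-283757, Add(-157310, Mul(-1, -12038))), p) = Add(Add(-283757, Add(-157310, Mul(-1, -12038))), 277393) = Add(Add(-283757, Add(-157310, 12038)), 277393) = Add(Add(-283757, -145272), 277393) = Add(-429029, 277393) = -151636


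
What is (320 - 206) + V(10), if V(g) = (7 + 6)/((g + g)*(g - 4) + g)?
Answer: 1141/10 ≈ 114.10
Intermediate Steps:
V(g) = 13/(g + 2*g*(-4 + g)) (V(g) = 13/((2*g)*(-4 + g) + g) = 13/(2*g*(-4 + g) + g) = 13/(g + 2*g*(-4 + g)))
(320 - 206) + V(10) = (320 - 206) + 13/(10*(-7 + 2*10)) = 114 + 13*(⅒)/(-7 + 20) = 114 + 13*(⅒)/13 = 114 + 13*(⅒)*(1/13) = 114 + ⅒ = 1141/10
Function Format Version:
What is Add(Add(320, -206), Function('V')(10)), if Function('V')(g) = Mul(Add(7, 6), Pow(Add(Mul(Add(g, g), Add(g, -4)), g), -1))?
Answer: Rational(1141, 10) ≈ 114.10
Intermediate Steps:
Function('V')(g) = Mul(13, Pow(Add(g, Mul(2, g, Add(-4, g))), -1)) (Function('V')(g) = Mul(13, Pow(Add(Mul(Mul(2, g), Add(-4, g)), g), -1)) = Mul(13, Pow(Add(Mul(2, g, Add(-4, g)), g), -1)) = Mul(13, Pow(Add(g, Mul(2, g, Add(-4, g))), -1)))
Add(Add(320, -206), Function('V')(10)) = Add(Add(320, -206), Mul(13, Pow(10, -1), Pow(Add(-7, Mul(2, 10)), -1))) = Add(114, Mul(13, Rational(1, 10), Pow(Add(-7, 20), -1))) = Add(114, Mul(13, Rational(1, 10), Pow(13, -1))) = Add(114, Mul(13, Rational(1, 10), Rational(1, 13))) = Add(114, Rational(1, 10)) = Rational(1141, 10)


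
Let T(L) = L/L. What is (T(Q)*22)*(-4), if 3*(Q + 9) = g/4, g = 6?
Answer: -88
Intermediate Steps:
Q = -17/2 (Q = -9 + (6/4)/3 = -9 + (6*(1/4))/3 = -9 + (1/3)*(3/2) = -9 + 1/2 = -17/2 ≈ -8.5000)
T(L) = 1
(T(Q)*22)*(-4) = (1*22)*(-4) = 22*(-4) = -88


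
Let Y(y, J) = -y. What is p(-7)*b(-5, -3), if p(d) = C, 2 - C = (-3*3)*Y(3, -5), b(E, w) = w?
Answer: 75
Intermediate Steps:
C = -25 (C = 2 - (-3*3)*(-1*3) = 2 - (-9)*(-3) = 2 - 1*27 = 2 - 27 = -25)
p(d) = -25
p(-7)*b(-5, -3) = -25*(-3) = 75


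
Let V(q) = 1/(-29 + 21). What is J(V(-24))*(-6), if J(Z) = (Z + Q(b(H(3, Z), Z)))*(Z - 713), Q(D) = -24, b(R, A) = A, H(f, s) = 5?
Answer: -3303195/32 ≈ -1.0322e+5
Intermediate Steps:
V(q) = -⅛ (V(q) = 1/(-8) = -⅛)
J(Z) = (-713 + Z)*(-24 + Z) (J(Z) = (Z - 24)*(Z - 713) = (-24 + Z)*(-713 + Z) = (-713 + Z)*(-24 + Z))
J(V(-24))*(-6) = (17112 + (-⅛)² - 737*(-⅛))*(-6) = (17112 + 1/64 + 737/8)*(-6) = (1101065/64)*(-6) = -3303195/32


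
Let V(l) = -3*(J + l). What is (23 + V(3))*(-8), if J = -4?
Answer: -208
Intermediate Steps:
V(l) = 12 - 3*l (V(l) = -3*(-4 + l) = 12 - 3*l)
(23 + V(3))*(-8) = (23 + (12 - 3*3))*(-8) = (23 + (12 - 9))*(-8) = (23 + 3)*(-8) = 26*(-8) = -208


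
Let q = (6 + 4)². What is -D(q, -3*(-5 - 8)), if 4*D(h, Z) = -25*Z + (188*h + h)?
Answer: -17925/4 ≈ -4481.3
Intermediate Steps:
q = 100 (q = 10² = 100)
D(h, Z) = -25*Z/4 + 189*h/4 (D(h, Z) = (-25*Z + (188*h + h))/4 = (-25*Z + 189*h)/4 = -25*Z/4 + 189*h/4)
-D(q, -3*(-5 - 8)) = -(-(-75)*(-5 - 8)/4 + (189/4)*100) = -(-(-75)*(-13)/4 + 4725) = -(-25/4*39 + 4725) = -(-975/4 + 4725) = -1*17925/4 = -17925/4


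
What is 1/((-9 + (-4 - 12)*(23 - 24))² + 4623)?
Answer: 1/4672 ≈ 0.00021404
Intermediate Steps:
1/((-9 + (-4 - 12)*(23 - 24))² + 4623) = 1/((-9 - 16*(-1))² + 4623) = 1/((-9 + 16)² + 4623) = 1/(7² + 4623) = 1/(49 + 4623) = 1/4672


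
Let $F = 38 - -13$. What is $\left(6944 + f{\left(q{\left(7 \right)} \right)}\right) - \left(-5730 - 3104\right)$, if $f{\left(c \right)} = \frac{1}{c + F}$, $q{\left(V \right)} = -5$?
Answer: $\frac{725789}{46} \approx 15778.0$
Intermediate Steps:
$F = 51$ ($F = 38 + 13 = 51$)
$f{\left(c \right)} = \frac{1}{51 + c}$ ($f{\left(c \right)} = \frac{1}{c + 51} = \frac{1}{51 + c}$)
$\left(6944 + f{\left(q{\left(7 \right)} \right)}\right) - \left(-5730 - 3104\right) = \left(6944 + \frac{1}{51 - 5}\right) - \left(-5730 - 3104\right) = \left(6944 + \frac{1}{46}\right) - \left(-5730 - 3104\right) = \left(6944 + \frac{1}{46}\right) - -8834 = \frac{319425}{46} + 8834 = \frac{725789}{46}$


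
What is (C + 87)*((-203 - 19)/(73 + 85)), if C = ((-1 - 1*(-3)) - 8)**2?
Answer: -13653/79 ≈ -172.82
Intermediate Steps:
C = 36 (C = ((-1 + 3) - 8)**2 = (2 - 8)**2 = (-6)**2 = 36)
(C + 87)*((-203 - 19)/(73 + 85)) = (36 + 87)*((-203 - 19)/(73 + 85)) = 123*(-222/158) = 123*(-222*1/158) = 123*(-111/79) = -13653/79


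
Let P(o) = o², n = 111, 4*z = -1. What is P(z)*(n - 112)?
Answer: -1/16 ≈ -0.062500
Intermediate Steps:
z = -¼ (z = (¼)*(-1) = -¼ ≈ -0.25000)
P(z)*(n - 112) = (-¼)²*(111 - 112) = (1/16)*(-1) = -1/16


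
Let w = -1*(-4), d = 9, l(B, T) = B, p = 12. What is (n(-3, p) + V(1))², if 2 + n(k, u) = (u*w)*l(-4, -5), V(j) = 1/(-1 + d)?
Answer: 2405601/64 ≈ 37588.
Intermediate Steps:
w = 4
V(j) = ⅛ (V(j) = 1/(-1 + 9) = 1/8 = ⅛)
n(k, u) = -2 - 16*u (n(k, u) = -2 + (u*4)*(-4) = -2 + (4*u)*(-4) = -2 - 16*u)
(n(-3, p) + V(1))² = ((-2 - 16*12) + ⅛)² = ((-2 - 192) + ⅛)² = (-194 + ⅛)² = (-1551/8)² = 2405601/64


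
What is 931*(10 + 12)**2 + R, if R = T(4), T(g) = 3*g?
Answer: 450616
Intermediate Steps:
R = 12 (R = 3*4 = 12)
931*(10 + 12)**2 + R = 931*(10 + 12)**2 + 12 = 931*22**2 + 12 = 931*484 + 12 = 450604 + 12 = 450616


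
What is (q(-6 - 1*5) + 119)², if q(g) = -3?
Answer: 13456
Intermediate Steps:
(q(-6 - 1*5) + 119)² = (-3 + 119)² = 116² = 13456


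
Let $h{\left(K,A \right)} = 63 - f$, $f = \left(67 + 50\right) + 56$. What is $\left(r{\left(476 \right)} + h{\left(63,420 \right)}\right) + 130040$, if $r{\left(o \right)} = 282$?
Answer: $130212$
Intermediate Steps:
$f = 173$ ($f = 117 + 56 = 173$)
$h{\left(K,A \right)} = -110$ ($h{\left(K,A \right)} = 63 - 173 = -110$)
$\left(r{\left(476 \right)} + h{\left(63,420 \right)}\right) + 130040 = \left(282 - 110\right) + 130040 = 172 + 130040 = 130212$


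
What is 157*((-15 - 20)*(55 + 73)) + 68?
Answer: -703292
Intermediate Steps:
157*((-15 - 20)*(55 + 73)) + 68 = 157*(-35*128) + 68 = 157*(-4480) + 68 = -703360 + 68 = -703292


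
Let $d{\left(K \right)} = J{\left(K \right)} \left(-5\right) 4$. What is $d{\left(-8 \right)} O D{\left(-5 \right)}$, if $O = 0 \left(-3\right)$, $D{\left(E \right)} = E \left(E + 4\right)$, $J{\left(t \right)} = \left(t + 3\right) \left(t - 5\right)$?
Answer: $0$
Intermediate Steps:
$J{\left(t \right)} = \left(-5 + t\right) \left(3 + t\right)$ ($J{\left(t \right)} = \left(3 + t\right) \left(-5 + t\right) = \left(-5 + t\right) \left(3 + t\right)$)
$D{\left(E \right)} = E \left(4 + E\right)$
$d{\left(K \right)} = 300 - 20 K^{2} + 40 K$ ($d{\left(K \right)} = \left(-15 + K^{2} - 2 K\right) \left(-5\right) 4 = \left(75 - 5 K^{2} + 10 K\right) 4 = 300 - 20 K^{2} + 40 K$)
$O = 0$
$d{\left(-8 \right)} O D{\left(-5 \right)} = \left(300 - 20 \left(-8\right)^{2} + 40 \left(-8\right)\right) 0 \left(- 5 \left(4 - 5\right)\right) = \left(300 - 1280 - 320\right) 0 \left(\left(-5\right) \left(-1\right)\right) = \left(300 - 1280 - 320\right) 0 \cdot 5 = \left(-1300\right) 0 = 0$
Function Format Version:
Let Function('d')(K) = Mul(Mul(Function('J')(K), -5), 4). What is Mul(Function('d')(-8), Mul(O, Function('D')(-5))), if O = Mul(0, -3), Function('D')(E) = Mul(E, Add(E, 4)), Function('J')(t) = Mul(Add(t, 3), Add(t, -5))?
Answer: 0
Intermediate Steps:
Function('J')(t) = Mul(Add(-5, t), Add(3, t)) (Function('J')(t) = Mul(Add(3, t), Add(-5, t)) = Mul(Add(-5, t), Add(3, t)))
Function('D')(E) = Mul(E, Add(4, E))
Function('d')(K) = Add(300, Mul(-20, Pow(K, 2)), Mul(40, K)) (Function('d')(K) = Mul(Mul(Add(-15, Pow(K, 2), Mul(-2, K)), -5), 4) = Mul(Add(75, Mul(-5, Pow(K, 2)), Mul(10, K)), 4) = Add(300, Mul(-20, Pow(K, 2)), Mul(40, K)))
O = 0
Mul(Function('d')(-8), Mul(O, Function('D')(-5))) = Mul(Add(300, Mul(-20, Pow(-8, 2)), Mul(40, -8)), Mul(0, Mul(-5, Add(4, -5)))) = Mul(Add(300, Mul(-20, 64), -320), Mul(0, Mul(-5, -1))) = Mul(Add(300, -1280, -320), Mul(0, 5)) = Mul(-1300, 0) = 0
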